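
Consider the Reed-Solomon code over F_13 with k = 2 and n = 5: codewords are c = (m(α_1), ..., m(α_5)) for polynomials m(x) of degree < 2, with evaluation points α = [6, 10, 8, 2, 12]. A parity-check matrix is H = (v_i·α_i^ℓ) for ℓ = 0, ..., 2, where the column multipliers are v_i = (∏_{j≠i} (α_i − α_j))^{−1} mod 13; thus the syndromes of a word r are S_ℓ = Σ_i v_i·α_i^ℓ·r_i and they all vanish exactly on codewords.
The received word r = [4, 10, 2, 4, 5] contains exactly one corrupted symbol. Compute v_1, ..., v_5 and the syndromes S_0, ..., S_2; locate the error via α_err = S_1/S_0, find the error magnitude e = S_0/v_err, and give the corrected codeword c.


S = (12, 7, 3), error at position 1, error magnitude e = 10, c = [7, 10, 2, 4, 5].

Step 1: column multipliers v_i = (∏_{j≠i}(α_i − α_j))^{−1} mod 13.
  i = 1 (α = 6): (6−10)(6−8)(6−2)(6−12) = (−4)·(−2)·4·(−6) = −192 ≡ 3, so v_1 = 3^{−1} = 9 (mod 13).
  i = 2 (α = 10): (10−6)(10−8)(10−2)(10−12) = 4·2·8·(−2) = −128 ≡ 2, so v_2 = 2^{−1} = 7 (mod 13).
  i = 3 (α = 8): (8−6)(8−10)(8−2)(8−12) = 2·(−2)·6·(−4) = 96 ≡ 5, so v_3 = 5^{−1} = 8 (mod 13).
  i = 4 (α = 2): (2−6)(2−10)(2−8)(2−12) = (−4)·(−8)·(−6)·(−10) = 1920 ≡ 9, so v_4 = 9^{−1} = 3 (mod 13).
  i = 5 (α = 12): (12−6)(12−10)(12−8)(12−2) = 6·2·4·10 = 480 ≡ 12, so v_5 = 12^{−1} = 12 (mod 13).
  v = [9, 7, 8, 3, 12].
Step 2: syndromes of r = [4, 10, 2, 4, 5] (all sums mod 13).
  S_0 = Σ v_i r_i = 9·4 + 7·10 + 8·2 + 3·4 + 12·5 = 194 ≡ 12.
  S_1 = Σ v_i α_i r_i = 9·6·4 + 7·10·10 + 8·8·2 + 3·2·4 + 12·12·5 = 1788 ≡ 7.
  α_i^2 mod 13 = [10, 9, 12, 4, 1].
  S_2 = Σ v_i α_i^2 r_i = 9·10·4 + 7·9·10 + 8·12·2 + 3·4·4 + 12·1·5 = 1290 ≡ 3.
  S = (12, 7, 3) ≠ 0, so r is not a codeword (an error is present).
Step 3: locate the error. For a single error e at position i, S_ℓ = v_i·e·α_i^ℓ, so α_err = S_1/S_0.
  S_0^{−1} = 12^{−1} = 12 (mod 13), so α_err = 7·12 = 84 ≡ 6 = α_1. Error position i = 1.
  Consistency check: S_2/S_1 = 3·2 = 6 ≡ 6 = α_err ✓ (single-error assumption holds).
Step 4: error magnitude e = S_0/v_1 = S_0·∏_{j≠1}(α_1 − α_j) = 12·3 = 36 ≡ 10 (mod 13).
Step 5: correct position 1: c_1 = r_1 − e = 4 − 10 ≡ 7 (mod 13). Hence c = [7, 10, 2, 4, 5].
  Check: interpolating c through the α_i gives m(x) = 9 + 4·x (degree < 2) with m(α_i) = c_i for every i, so c is indeed a codeword.


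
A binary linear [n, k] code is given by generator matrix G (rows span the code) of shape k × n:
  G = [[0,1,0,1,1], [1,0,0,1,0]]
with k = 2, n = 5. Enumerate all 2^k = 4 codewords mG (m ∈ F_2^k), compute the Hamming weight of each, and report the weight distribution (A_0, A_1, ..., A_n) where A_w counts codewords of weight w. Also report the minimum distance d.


Weight distribution: A_0 = 1, A_2 = 1, A_3 = 2. Minimum distance d = 2.

Enumerate all 2^2 = 4 messages m ∈ F_2^2.
For each, compute codeword c = mG in F_2^5, then tally its weight.
  m = 00 → c = 00000, weight = 0.
  m = 10 → c = 01011, weight = 3.
  m = 01 → c = 10010, weight = 2.
  m = 11 → c = 11001, weight = 3.
Tally weights:
  weight 0: 1 codewords.
  weight 2: 1 codewords.
  weight 3: 2 codewords.
Minimum distance d = smallest w > 0 with A_w > 0 = 2.
Sanity: Σ A_w = 4 = 2^2 = 4 ✓.


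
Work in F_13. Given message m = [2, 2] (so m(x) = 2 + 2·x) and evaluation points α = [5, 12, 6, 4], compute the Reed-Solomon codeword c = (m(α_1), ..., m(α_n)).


c = [12, 0, 1, 10]

Message polynomial: m(x) = 2 + 2·x (mod 13).
For each evaluation point α_i, compute m(α_i) mod 13:
  α_1 = 5: Horner steps 2 → 12, so m(5) = 12.
  α_2 = 12: Horner steps 2 → 0, so m(12) = 0.
  α_3 = 6: Horner steps 2 → 1, so m(6) = 1.
  α_4 = 4: Horner steps 2 → 10, so m(4) = 10.
Codeword c = [12, 0, 1, 10] ∈ F_13^4.


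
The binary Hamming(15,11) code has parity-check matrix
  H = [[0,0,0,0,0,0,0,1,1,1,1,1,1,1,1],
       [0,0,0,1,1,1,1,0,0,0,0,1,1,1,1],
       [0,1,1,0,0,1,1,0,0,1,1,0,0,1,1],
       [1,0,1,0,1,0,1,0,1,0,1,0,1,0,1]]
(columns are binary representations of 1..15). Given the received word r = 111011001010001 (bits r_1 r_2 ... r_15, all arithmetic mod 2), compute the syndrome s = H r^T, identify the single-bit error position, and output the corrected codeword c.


s = (1, 1, 1, 0)^T, error position = 14, corrected codeword c = 111011001010011

Compute s = H r^T mod 2 one row at a time:
  s_1 = 0 + 1 + 0 + 1 + 0 + 0 + 0 + 1 = 3 ≡ 1 (mod 2).
  s_2 = 0 + 1 + 1 + 0 + 0 + 0 + 0 + 1 = 3 ≡ 1 (mod 2).
  s_3 = 1 + 1 + 1 + 0 + 0 + 1 + 0 + 1 = 5 ≡ 1 (mod 2).
  s_4 = 1 + 1 + 1 + 0 + 1 + 1 + 0 + 1 = 6 ≡ 0 (mod 2).
s = (1, 1, 1, 0)^T — this equals column 14 of H (binary 1110), so error is at position 14.
Correct: flip bit 14 of r = 111011001010001 to get c = 111011001010011.


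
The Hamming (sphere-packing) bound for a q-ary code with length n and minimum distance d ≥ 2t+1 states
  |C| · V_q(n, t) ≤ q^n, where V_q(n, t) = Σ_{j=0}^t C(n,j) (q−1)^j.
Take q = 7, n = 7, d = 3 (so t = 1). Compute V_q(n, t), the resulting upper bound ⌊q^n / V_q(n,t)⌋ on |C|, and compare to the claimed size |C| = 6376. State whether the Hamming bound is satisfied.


V_q(n, t) = 43, q^n = 823543, Hamming bound = 19152, |C| = 6376 ≤ bound (satisfied).

Step 1: Compute V_q(n, t) = Σ_{j=0}^1 C(n, j) (q−1)^j.
  j = 0: C(7,0)·(6)^0 = 1·1 = 1.
  j = 1: C(7,1)·(6)^1 = 7·6 = 42.
  V_q(n, t) = 1 + 42 = 43.
Step 2: q^n = 7^7 = 823543.
Step 3: Hamming bound ⌊q^n / V_q(n,t)⌋ = ⌊823543/43⌋ = 19152.
Step 4: Compare |C| = 6376 to 19152: satisfied.
The claimed |C| lies below the Hamming bound.


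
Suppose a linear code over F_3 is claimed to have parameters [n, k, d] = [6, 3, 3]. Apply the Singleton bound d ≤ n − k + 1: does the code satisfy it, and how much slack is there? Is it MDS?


Singleton RHS = n − k + 1 = 4, slack = 1, bound satisfied, not MDS.

Singleton bound: d ≤ n − k + 1.
Here n = 6, k = 3, so n − k + 1 = 4.
Given d = 3, check d ≤ 4: YES.
Slack = (n − k + 1) − d = 1.
The code is NOT MDS (slack = 1 > 0).
Description: the claimed parameters are [6, 3, 3]_3; such a code would be non-MDS.


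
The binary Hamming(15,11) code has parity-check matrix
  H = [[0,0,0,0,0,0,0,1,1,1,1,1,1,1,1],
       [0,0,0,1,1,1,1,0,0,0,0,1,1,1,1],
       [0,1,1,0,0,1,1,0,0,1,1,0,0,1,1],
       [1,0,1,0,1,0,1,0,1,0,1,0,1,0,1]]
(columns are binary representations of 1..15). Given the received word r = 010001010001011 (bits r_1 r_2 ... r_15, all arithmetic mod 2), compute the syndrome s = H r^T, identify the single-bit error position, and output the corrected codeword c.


s = (0, 0, 0, 1)^T, error position = 1, corrected codeword c = 110001010001011

Compute s = H r^T mod 2 one row at a time:
  s_1 = 1 + 0 + 0 + 0 + 1 + 0 + 1 + 1 = 4 ≡ 0 (mod 2).
  s_2 = 0 + 0 + 1 + 0 + 1 + 0 + 1 + 1 = 4 ≡ 0 (mod 2).
  s_3 = 1 + 0 + 1 + 0 + 0 + 0 + 1 + 1 = 4 ≡ 0 (mod 2).
  s_4 = 0 + 0 + 0 + 0 + 0 + 0 + 0 + 1 = 1 ≡ 1 (mod 2).
s = (0, 0, 0, 1)^T — this equals column 1 of H (binary 0001), so error is at position 1.
Correct: flip bit 1 of r = 010001010001011 to get c = 110001010001011.


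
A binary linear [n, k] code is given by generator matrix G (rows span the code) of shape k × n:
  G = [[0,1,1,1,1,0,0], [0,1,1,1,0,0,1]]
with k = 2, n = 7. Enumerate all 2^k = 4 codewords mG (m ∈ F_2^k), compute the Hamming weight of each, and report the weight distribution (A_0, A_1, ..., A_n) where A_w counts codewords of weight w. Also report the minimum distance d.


Weight distribution: A_0 = 1, A_2 = 1, A_4 = 2. Minimum distance d = 2.

Enumerate all 2^2 = 4 messages m ∈ F_2^2.
For each, compute codeword c = mG in F_2^7, then tally its weight.
  m = 00 → c = 0000000, weight = 0.
  m = 10 → c = 0111100, weight = 4.
  m = 01 → c = 0111001, weight = 4.
  m = 11 → c = 0000101, weight = 2.
Tally weights:
  weight 0: 1 codewords.
  weight 2: 1 codewords.
  weight 4: 2 codewords.
Minimum distance d = smallest w > 0 with A_w > 0 = 2.
Sanity: Σ A_w = 4 = 2^2 = 4 ✓.


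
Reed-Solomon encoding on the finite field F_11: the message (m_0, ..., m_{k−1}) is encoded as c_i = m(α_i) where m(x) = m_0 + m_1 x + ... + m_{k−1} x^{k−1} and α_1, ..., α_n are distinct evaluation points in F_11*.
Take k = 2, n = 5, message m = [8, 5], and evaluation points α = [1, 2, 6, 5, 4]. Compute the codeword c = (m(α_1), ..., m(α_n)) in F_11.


c = [2, 7, 5, 0, 6]

Message polynomial: m(x) = 8 + 5·x (mod 11).
For each evaluation point α_i, compute m(α_i) mod 11:
  α_1 = 1: Horner steps 5 → 2, so m(1) = 2.
  α_2 = 2: Horner steps 5 → 7, so m(2) = 7.
  α_3 = 6: Horner steps 5 → 5, so m(6) = 5.
  α_4 = 5: Horner steps 5 → 0, so m(5) = 0.
  α_5 = 4: Horner steps 5 → 6, so m(4) = 6.
Codeword c = [2, 7, 5, 0, 6] ∈ F_11^5.


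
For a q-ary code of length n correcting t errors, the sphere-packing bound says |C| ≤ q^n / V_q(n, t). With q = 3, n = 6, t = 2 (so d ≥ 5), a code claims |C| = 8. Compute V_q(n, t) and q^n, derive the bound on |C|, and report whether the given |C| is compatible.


V_q(n, t) = 73, q^n = 729, Hamming bound = 9, |C| = 8 ≤ bound (satisfied).

Step 1: Compute V_q(n, t) = Σ_{j=0}^2 C(n, j) (q−1)^j.
  j = 0: C(6,0)·(2)^0 = 1·1 = 1.
  j = 1: C(6,1)·(2)^1 = 6·2 = 12.
  j = 2: C(6,2)·(2)^2 = 15·4 = 60.
  V_q(n, t) = 1 + 12 + 60 = 73.
Step 2: q^n = 3^6 = 729.
Step 3: Hamming bound ⌊q^n / V_q(n,t)⌋ = ⌊729/73⌋ = 9.
Step 4: Compare |C| = 8 to 9: satisfied.
The claimed |C| lies below the Hamming bound.


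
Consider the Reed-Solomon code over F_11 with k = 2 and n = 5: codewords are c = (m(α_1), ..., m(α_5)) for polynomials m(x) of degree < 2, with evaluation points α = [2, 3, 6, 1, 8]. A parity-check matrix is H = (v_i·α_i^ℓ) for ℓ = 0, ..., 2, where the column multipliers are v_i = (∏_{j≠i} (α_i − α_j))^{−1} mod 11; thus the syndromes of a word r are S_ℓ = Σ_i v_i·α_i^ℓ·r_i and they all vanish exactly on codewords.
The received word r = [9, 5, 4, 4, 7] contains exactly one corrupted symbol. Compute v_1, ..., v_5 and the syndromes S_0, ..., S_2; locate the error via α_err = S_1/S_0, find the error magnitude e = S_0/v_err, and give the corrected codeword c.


S = (6, 6, 6), error at position 4, error magnitude e = 2, c = [9, 5, 4, 2, 7].

Step 1: column multipliers v_i = (∏_{j≠i}(α_i − α_j))^{−1} mod 11.
  i = 1 (α = 2): (2−3)(2−6)(2−1)(2−8) = (−1)·(−4)·1·(−6) = −24 ≡ 9, so v_1 = 9^{−1} = 5 (mod 11).
  i = 2 (α = 3): (3−2)(3−6)(3−1)(3−8) = 1·(−3)·2·(−5) = 30 ≡ 8, so v_2 = 8^{−1} = 7 (mod 11).
  i = 3 (α = 6): (6−2)(6−3)(6−1)(6−8) = 4·3·5·(−2) = −120 ≡ 1, so v_3 = 1^{−1} = 1 (mod 11).
  i = 4 (α = 1): (1−2)(1−3)(1−6)(1−8) = (−1)·(−2)·(−5)·(−7) = 70 ≡ 4, so v_4 = 4^{−1} = 3 (mod 11).
  i = 5 (α = 8): (8−2)(8−3)(8−6)(8−1) = 6·5·2·7 = 420 ≡ 2, so v_5 = 2^{−1} = 6 (mod 11).
  v = [5, 7, 1, 3, 6].
Step 2: syndromes of r = [9, 5, 4, 4, 7] (all sums mod 11).
  S_0 = Σ v_i r_i = 5·9 + 7·5 + 1·4 + 3·4 + 6·7 = 138 ≡ 6.
  S_1 = Σ v_i α_i r_i = 5·2·9 + 7·3·5 + 1·6·4 + 3·1·4 + 6·8·7 = 567 ≡ 6.
  α_i^2 mod 11 = [4, 9, 3, 1, 9].
  S_2 = Σ v_i α_i^2 r_i = 5·4·9 + 7·9·5 + 1·3·4 + 3·1·4 + 6·9·7 = 897 ≡ 6.
  S = (6, 6, 6) ≠ 0, so r is not a codeword (an error is present).
Step 3: locate the error. For a single error e at position i, S_ℓ = v_i·e·α_i^ℓ, so α_err = S_1/S_0.
  S_0^{−1} = 6^{−1} = 2 (mod 11), so α_err = 6·2 = 12 ≡ 1 = α_4. Error position i = 4.
  Consistency check: S_2/S_1 = 6·2 = 12 ≡ 1 = α_err ✓ (single-error assumption holds).
Step 4: error magnitude e = S_0/v_4 = S_0·∏_{j≠4}(α_4 − α_j) = 6·4 = 24 ≡ 2 (mod 11).
Step 5: correct position 4: c_4 = r_4 − e = 4 − 2 ≡ 2 (mod 11). Hence c = [9, 5, 4, 2, 7].
  Check: interpolating c through the α_i gives m(x) = 6 + 7·x (degree < 2) with m(α_i) = c_i for every i, so c is indeed a codeword.


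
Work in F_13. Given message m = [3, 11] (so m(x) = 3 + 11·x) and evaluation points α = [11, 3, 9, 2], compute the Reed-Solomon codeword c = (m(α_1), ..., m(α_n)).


c = [7, 10, 11, 12]

Message polynomial: m(x) = 3 + 11·x (mod 13).
For each evaluation point α_i, compute m(α_i) mod 13:
  α_1 = 11: Horner steps 11 → 7, so m(11) = 7.
  α_2 = 3: Horner steps 11 → 10, so m(3) = 10.
  α_3 = 9: Horner steps 11 → 11, so m(9) = 11.
  α_4 = 2: Horner steps 11 → 12, so m(2) = 12.
Codeword c = [7, 10, 11, 12] ∈ F_13^4.


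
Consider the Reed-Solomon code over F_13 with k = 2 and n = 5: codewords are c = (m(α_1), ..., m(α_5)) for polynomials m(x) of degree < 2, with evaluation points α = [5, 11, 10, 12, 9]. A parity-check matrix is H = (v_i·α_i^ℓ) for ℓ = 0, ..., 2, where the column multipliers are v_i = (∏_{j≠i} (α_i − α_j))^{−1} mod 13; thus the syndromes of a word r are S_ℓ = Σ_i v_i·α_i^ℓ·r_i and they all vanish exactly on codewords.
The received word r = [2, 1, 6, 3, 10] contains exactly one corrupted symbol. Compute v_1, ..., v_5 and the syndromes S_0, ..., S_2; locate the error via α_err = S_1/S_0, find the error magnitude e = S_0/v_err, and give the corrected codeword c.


S = (2, 7, 5), error at position 3, error magnitude e = 7, c = [2, 1, 12, 3, 10].

Step 1: column multipliers v_i = (∏_{j≠i}(α_i − α_j))^{−1} mod 13.
  i = 1 (α = 5): (5−11)(5−10)(5−12)(5−9) = (−6)·(−5)·(−7)·(−4) = 840 ≡ 8, so v_1 = 8^{−1} = 5 (mod 13).
  i = 2 (α = 11): (11−5)(11−10)(11−12)(11−9) = 6·1·(−1)·2 = −12 ≡ 1, so v_2 = 1^{−1} = 1 (mod 13).
  i = 3 (α = 10): (10−5)(10−11)(10−12)(10−9) = 5·(−1)·(−2)·1 = 10 ≡ 10, so v_3 = 10^{−1} = 4 (mod 13).
  i = 4 (α = 12): (12−5)(12−11)(12−10)(12−9) = 7·1·2·3 = 42 ≡ 3, so v_4 = 3^{−1} = 9 (mod 13).
  i = 5 (α = 9): (9−5)(9−11)(9−10)(9−12) = 4·(−2)·(−1)·(−3) = −24 ≡ 2, so v_5 = 2^{−1} = 7 (mod 13).
  v = [5, 1, 4, 9, 7].
Step 2: syndromes of r = [2, 1, 6, 3, 10] (all sums mod 13).
  S_0 = Σ v_i r_i = 5·2 + 1·1 + 4·6 + 9·3 + 7·10 = 132 ≡ 2.
  S_1 = Σ v_i α_i r_i = 5·5·2 + 1·11·1 + 4·10·6 + 9·12·3 + 7·9·10 = 1255 ≡ 7.
  α_i^2 mod 13 = [12, 4, 9, 1, 3].
  S_2 = Σ v_i α_i^2 r_i = 5·12·2 + 1·4·1 + 4·9·6 + 9·1·3 + 7·3·10 = 577 ≡ 5.
  S = (2, 7, 5) ≠ 0, so r is not a codeword (an error is present).
Step 3: locate the error. For a single error e at position i, S_ℓ = v_i·e·α_i^ℓ, so α_err = S_1/S_0.
  S_0^{−1} = 2^{−1} = 7 (mod 13), so α_err = 7·7 = 49 ≡ 10 = α_3. Error position i = 3.
  Consistency check: S_2/S_1 = 5·2 = 10 ≡ 10 = α_err ✓ (single-error assumption holds).
Step 4: error magnitude e = S_0/v_3 = S_0·∏_{j≠3}(α_3 − α_j) = 2·10 = 20 ≡ 7 (mod 13).
Step 5: correct position 3: c_3 = r_3 − e = 6 − 7 ≡ 12 (mod 13). Hence c = [2, 1, 12, 3, 10].
  Check: interpolating c through the α_i gives m(x) = 5 + 2·x (degree < 2) with m(α_i) = c_i for every i, so c is indeed a codeword.


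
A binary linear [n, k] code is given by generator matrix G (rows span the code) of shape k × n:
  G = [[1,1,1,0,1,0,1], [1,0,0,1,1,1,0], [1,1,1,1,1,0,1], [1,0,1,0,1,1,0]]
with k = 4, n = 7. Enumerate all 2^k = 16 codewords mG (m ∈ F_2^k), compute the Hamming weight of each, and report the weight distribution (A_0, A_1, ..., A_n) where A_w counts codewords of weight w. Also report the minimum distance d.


Weight distribution: A_0 = 1, A_1 = 2, A_2 = 1, A_3 = 2, A_4 = 5, A_5 = 4, A_6 = 1. Minimum distance d = 1.

Enumerate all 2^4 = 16 messages m ∈ F_2^4.
For each, compute codeword c = mG in F_2^7, then tally its weight.
  m = 0000 → c = 0000000, weight = 0.
  m = 1000 → c = 1110101, weight = 5.
  m = 0100 → c = 1001110, weight = 4.
  m = 1100 → c = 0111011, weight = 5.
  m = 0010 → c = 1111101, weight = 6.
  m = 1010 → c = 0001000, weight = 1.
  m = 0110 → c = 0110011, weight = 4.
  m = 1110 → c = 1000110, weight = 3.
  m = 0001 → c = 1010110, weight = 4.
  m = 1001 → c = 0100011, weight = 3.
  m = 0101 → c = 0011000, weight = 2.
  m = 1101 → c = 1101101, weight = 5.
  m = 0011 → c = 0101011, weight = 4.
  m = 1011 → c = 1011110, weight = 5.
  m = 0111 → c = 1100101, weight = 4.
  m = 1111 → c = 0010000, weight = 1.
Tally weights:
  weight 0: 1 codewords.
  weight 1: 2 codewords.
  weight 2: 1 codewords.
  weight 3: 2 codewords.
  weight 4: 5 codewords.
  weight 5: 4 codewords.
  weight 6: 1 codewords.
Minimum distance d = smallest w > 0 with A_w > 0 = 1.
Sanity: Σ A_w = 16 = 2^4 = 16 ✓.


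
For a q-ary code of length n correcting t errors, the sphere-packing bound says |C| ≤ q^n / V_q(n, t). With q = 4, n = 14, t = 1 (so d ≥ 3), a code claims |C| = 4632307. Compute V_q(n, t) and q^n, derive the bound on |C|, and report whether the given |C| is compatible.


V_q(n, t) = 43, q^n = 268435456, Hamming bound = 6242685, |C| = 4632307 ≤ bound (satisfied).

Step 1: Compute V_q(n, t) = Σ_{j=0}^1 C(n, j) (q−1)^j.
  j = 0: C(14,0)·(3)^0 = 1·1 = 1.
  j = 1: C(14,1)·(3)^1 = 14·3 = 42.
  V_q(n, t) = 1 + 42 = 43.
Step 2: q^n = 4^14 = 268435456.
Step 3: Hamming bound ⌊q^n / V_q(n,t)⌋ = ⌊268435456/43⌋ = 6242685.
Step 4: Compare |C| = 4632307 to 6242685: satisfied.
The claimed |C| lies below the Hamming bound.


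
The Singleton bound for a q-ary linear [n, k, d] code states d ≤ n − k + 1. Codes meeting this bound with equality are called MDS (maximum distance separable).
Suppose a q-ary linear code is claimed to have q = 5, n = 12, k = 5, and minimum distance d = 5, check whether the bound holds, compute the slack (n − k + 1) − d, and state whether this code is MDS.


Singleton RHS = n − k + 1 = 8, slack = 3, bound satisfied, not MDS.

Singleton bound: d ≤ n − k + 1.
Here n = 12, k = 5, so n − k + 1 = 8.
Given d = 5, check d ≤ 8: YES.
Slack = (n − k + 1) − d = 3.
The code is NOT MDS (slack = 3 > 0).
Description: the claimed parameters are [12, 5, 5]_5; such a code would be non-MDS.


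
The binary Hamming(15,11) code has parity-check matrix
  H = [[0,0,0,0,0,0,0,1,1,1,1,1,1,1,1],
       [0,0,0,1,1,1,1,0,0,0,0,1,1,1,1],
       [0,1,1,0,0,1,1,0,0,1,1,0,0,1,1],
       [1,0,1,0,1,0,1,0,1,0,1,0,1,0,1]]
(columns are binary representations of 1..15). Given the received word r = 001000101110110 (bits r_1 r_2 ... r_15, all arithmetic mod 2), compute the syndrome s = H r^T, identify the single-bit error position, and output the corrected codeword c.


s = (1, 1, 1, 1)^T, error position = 15, corrected codeword c = 001000101110111

Compute s = H r^T mod 2 one row at a time:
  s_1 = 0 + 1 + 1 + 1 + 0 + 1 + 1 + 0 = 5 ≡ 1 (mod 2).
  s_2 = 0 + 0 + 0 + 1 + 0 + 1 + 1 + 0 = 3 ≡ 1 (mod 2).
  s_3 = 0 + 1 + 0 + 1 + 1 + 1 + 1 + 0 = 5 ≡ 1 (mod 2).
  s_4 = 0 + 1 + 0 + 1 + 1 + 1 + 1 + 0 = 5 ≡ 1 (mod 2).
s = (1, 1, 1, 1)^T — this equals column 15 of H (binary 1111), so error is at position 15.
Correct: flip bit 15 of r = 001000101110110 to get c = 001000101110111.


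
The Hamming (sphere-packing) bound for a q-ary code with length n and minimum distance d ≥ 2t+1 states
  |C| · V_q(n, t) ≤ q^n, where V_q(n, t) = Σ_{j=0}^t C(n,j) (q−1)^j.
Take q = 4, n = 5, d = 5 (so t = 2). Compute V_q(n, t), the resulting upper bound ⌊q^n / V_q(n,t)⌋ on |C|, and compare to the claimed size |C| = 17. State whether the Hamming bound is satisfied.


V_q(n, t) = 106, q^n = 1024, Hamming bound = 9, |C| = 17 > bound (violated).

Step 1: Compute V_q(n, t) = Σ_{j=0}^2 C(n, j) (q−1)^j.
  j = 0: C(5,0)·(3)^0 = 1·1 = 1.
  j = 1: C(5,1)·(3)^1 = 5·3 = 15.
  j = 2: C(5,2)·(3)^2 = 10·9 = 90.
  V_q(n, t) = 1 + 15 + 90 = 106.
Step 2: q^n = 4^5 = 1024.
Step 3: Hamming bound ⌊q^n / V_q(n,t)⌋ = ⌊1024/106⌋ = 9.
Step 4: Compare |C| = 17 to 9: violated.
The claimed |C| lies above the Hamming bound, so no 4-ary code of length 5 with d ≥ 5 can have 17 codewords.


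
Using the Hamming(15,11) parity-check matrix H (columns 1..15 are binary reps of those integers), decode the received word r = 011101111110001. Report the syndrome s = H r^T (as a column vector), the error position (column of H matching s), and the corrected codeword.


s = (1, 0, 1, 1)^T, error position = 11, corrected codeword c = 011101111100001

Compute s = H r^T mod 2 one row at a time:
  s_1 = 1 + 1 + 1 + 1 + 0 + 0 + 0 + 1 = 5 ≡ 1 (mod 2).
  s_2 = 1 + 0 + 1 + 1 + 0 + 0 + 0 + 1 = 4 ≡ 0 (mod 2).
  s_3 = 1 + 1 + 1 + 1 + 1 + 1 + 0 + 1 = 7 ≡ 1 (mod 2).
  s_4 = 0 + 1 + 0 + 1 + 1 + 1 + 0 + 1 = 5 ≡ 1 (mod 2).
s = (1, 0, 1, 1)^T — this equals column 11 of H (binary 1011), so error is at position 11.
Correct: flip bit 11 of r = 011101111110001 to get c = 011101111100001.


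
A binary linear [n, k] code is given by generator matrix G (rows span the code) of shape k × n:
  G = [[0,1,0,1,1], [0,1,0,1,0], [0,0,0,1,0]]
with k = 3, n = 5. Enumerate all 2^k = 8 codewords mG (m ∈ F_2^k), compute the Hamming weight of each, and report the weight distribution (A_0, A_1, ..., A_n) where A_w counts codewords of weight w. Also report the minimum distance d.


Weight distribution: A_0 = 1, A_1 = 3, A_2 = 3, A_3 = 1. Minimum distance d = 1.

Enumerate all 2^3 = 8 messages m ∈ F_2^3.
For each, compute codeword c = mG in F_2^5, then tally its weight.
  m = 000 → c = 00000, weight = 0.
  m = 100 → c = 01011, weight = 3.
  m = 010 → c = 01010, weight = 2.
  m = 110 → c = 00001, weight = 1.
  m = 001 → c = 00010, weight = 1.
  m = 101 → c = 01001, weight = 2.
  m = 011 → c = 01000, weight = 1.
  m = 111 → c = 00011, weight = 2.
Tally weights:
  weight 0: 1 codewords.
  weight 1: 3 codewords.
  weight 2: 3 codewords.
  weight 3: 1 codewords.
Minimum distance d = smallest w > 0 with A_w > 0 = 1.
Sanity: Σ A_w = 8 = 2^3 = 8 ✓.


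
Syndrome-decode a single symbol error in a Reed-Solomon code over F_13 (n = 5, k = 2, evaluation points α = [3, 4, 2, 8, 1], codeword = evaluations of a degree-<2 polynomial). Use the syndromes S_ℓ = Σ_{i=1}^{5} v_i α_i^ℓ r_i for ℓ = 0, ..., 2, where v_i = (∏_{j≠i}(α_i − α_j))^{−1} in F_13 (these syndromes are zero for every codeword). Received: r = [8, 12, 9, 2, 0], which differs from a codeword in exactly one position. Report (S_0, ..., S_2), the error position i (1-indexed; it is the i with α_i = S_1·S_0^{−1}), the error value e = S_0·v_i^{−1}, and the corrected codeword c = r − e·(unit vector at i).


S = (5, 10, 7), error at position 3, error magnitude e = 5, c = [8, 12, 4, 2, 0].

Step 1: column multipliers v_i = (∏_{j≠i}(α_i − α_j))^{−1} mod 13.
  i = 1 (α = 3): (3−4)(3−2)(3−8)(3−1) = (−1)·1·(−5)·2 = 10 ≡ 10, so v_1 = 10^{−1} = 4 (mod 13).
  i = 2 (α = 4): (4−3)(4−2)(4−8)(4−1) = 1·2·(−4)·3 = −24 ≡ 2, so v_2 = 2^{−1} = 7 (mod 13).
  i = 3 (α = 2): (2−3)(2−4)(2−8)(2−1) = (−1)·(−2)·(−6)·1 = −12 ≡ 1, so v_3 = 1^{−1} = 1 (mod 13).
  i = 4 (α = 8): (8−3)(8−4)(8−2)(8−1) = 5·4·6·7 = 840 ≡ 8, so v_4 = 8^{−1} = 5 (mod 13).
  i = 5 (α = 1): (1−3)(1−4)(1−2)(1−8) = (−2)·(−3)·(−1)·(−7) = 42 ≡ 3, so v_5 = 3^{−1} = 9 (mod 13).
  v = [4, 7, 1, 5, 9].
Step 2: syndromes of r = [8, 12, 9, 2, 0] (all sums mod 13).
  S_0 = Σ v_i r_i = 4·8 + 7·12 + 1·9 + 5·2 + 9·0 = 135 ≡ 5.
  S_1 = Σ v_i α_i r_i = 4·3·8 + 7·4·12 + 1·2·9 + 5·8·2 + 9·1·0 = 530 ≡ 10.
  α_i^2 mod 13 = [9, 3, 4, 12, 1].
  S_2 = Σ v_i α_i^2 r_i = 4·9·8 + 7·3·12 + 1·4·9 + 5·12·2 + 9·1·0 = 696 ≡ 7.
  S = (5, 10, 7) ≠ 0, so r is not a codeword (an error is present).
Step 3: locate the error. For a single error e at position i, S_ℓ = v_i·e·α_i^ℓ, so α_err = S_1/S_0.
  S_0^{−1} = 5^{−1} = 8 (mod 13), so α_err = 10·8 = 80 ≡ 2 = α_3. Error position i = 3.
  Consistency check: S_2/S_1 = 7·4 = 28 ≡ 2 = α_err ✓ (single-error assumption holds).
Step 4: error magnitude e = S_0/v_3 = S_0·∏_{j≠3}(α_3 − α_j) = 5·1 = 5 ≡ 5 (mod 13).
Step 5: correct position 3: c_3 = r_3 − e = 9 − 5 ≡ 4 (mod 13). Hence c = [8, 12, 4, 2, 0].
  Check: interpolating c through the α_i gives m(x) = 9 + 4·x (degree < 2) with m(α_i) = c_i for every i, so c is indeed a codeword.


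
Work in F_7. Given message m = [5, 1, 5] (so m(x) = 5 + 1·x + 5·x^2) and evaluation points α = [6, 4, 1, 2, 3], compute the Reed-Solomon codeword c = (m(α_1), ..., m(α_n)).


c = [2, 5, 4, 6, 4]

Message polynomial: m(x) = 5 + 1·x + 5·x^2 (mod 7).
For each evaluation point α_i, compute m(α_i) mod 7:
  α_1 = 6: Horner steps 5 → 3 → 2, so m(6) = 2.
  α_2 = 4: Horner steps 5 → 0 → 5, so m(4) = 5.
  α_3 = 1: Horner steps 5 → 6 → 4, so m(1) = 4.
  α_4 = 2: Horner steps 5 → 4 → 6, so m(2) = 6.
  α_5 = 3: Horner steps 5 → 2 → 4, so m(3) = 4.
Codeword c = [2, 5, 4, 6, 4] ∈ F_7^5.


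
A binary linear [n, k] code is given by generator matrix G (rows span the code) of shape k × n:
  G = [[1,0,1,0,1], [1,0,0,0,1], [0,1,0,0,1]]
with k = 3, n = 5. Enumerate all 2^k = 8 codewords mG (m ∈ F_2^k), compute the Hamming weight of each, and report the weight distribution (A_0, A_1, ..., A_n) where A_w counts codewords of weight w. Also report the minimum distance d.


Weight distribution: A_0 = 1, A_1 = 1, A_2 = 3, A_3 = 3. Minimum distance d = 1.

Enumerate all 2^3 = 8 messages m ∈ F_2^3.
For each, compute codeword c = mG in F_2^5, then tally its weight.
  m = 000 → c = 00000, weight = 0.
  m = 100 → c = 10101, weight = 3.
  m = 010 → c = 10001, weight = 2.
  m = 110 → c = 00100, weight = 1.
  m = 001 → c = 01001, weight = 2.
  m = 101 → c = 11100, weight = 3.
  m = 011 → c = 11000, weight = 2.
  m = 111 → c = 01101, weight = 3.
Tally weights:
  weight 0: 1 codewords.
  weight 1: 1 codewords.
  weight 2: 3 codewords.
  weight 3: 3 codewords.
Minimum distance d = smallest w > 0 with A_w > 0 = 1.
Sanity: Σ A_w = 8 = 2^3 = 8 ✓.


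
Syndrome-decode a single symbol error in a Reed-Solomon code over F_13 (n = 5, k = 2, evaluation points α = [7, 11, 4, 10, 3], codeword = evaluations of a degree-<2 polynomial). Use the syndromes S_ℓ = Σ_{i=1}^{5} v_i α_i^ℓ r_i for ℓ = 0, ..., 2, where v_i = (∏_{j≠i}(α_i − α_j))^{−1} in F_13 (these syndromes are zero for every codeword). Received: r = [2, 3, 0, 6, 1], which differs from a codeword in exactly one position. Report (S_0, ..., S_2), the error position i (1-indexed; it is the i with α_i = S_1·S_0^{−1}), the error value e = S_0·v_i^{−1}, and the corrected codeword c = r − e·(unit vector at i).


S = (7, 2, 8), error at position 3, error magnitude e = 2, c = [2, 3, 11, 6, 1].

Step 1: column multipliers v_i = (∏_{j≠i}(α_i − α_j))^{−1} mod 13.
  i = 1 (α = 7): (7−11)(7−4)(7−10)(7−3) = (−4)·3·(−3)·4 = 144 ≡ 1, so v_1 = 1^{−1} = 1 (mod 13).
  i = 2 (α = 11): (11−7)(11−4)(11−10)(11−3) = 4·7·1·8 = 224 ≡ 3, so v_2 = 3^{−1} = 9 (mod 13).
  i = 3 (α = 4): (4−7)(4−11)(4−10)(4−3) = (−3)·(−7)·(−6)·1 = −126 ≡ 4, so v_3 = 4^{−1} = 10 (mod 13).
  i = 4 (α = 10): (10−7)(10−11)(10−4)(10−3) = 3·(−1)·6·7 = −126 ≡ 4, so v_4 = 4^{−1} = 10 (mod 13).
  i = 5 (α = 3): (3−7)(3−11)(3−4)(3−10) = (−4)·(−8)·(−1)·(−7) = 224 ≡ 3, so v_5 = 3^{−1} = 9 (mod 13).
  v = [1, 9, 10, 10, 9].
Step 2: syndromes of r = [2, 3, 0, 6, 1] (all sums mod 13).
  S_0 = Σ v_i r_i = 1·2 + 9·3 + 10·0 + 10·6 + 9·1 = 98 ≡ 7.
  S_1 = Σ v_i α_i r_i = 1·7·2 + 9·11·3 + 10·4·0 + 10·10·6 + 9·3·1 = 938 ≡ 2.
  α_i^2 mod 13 = [10, 4, 3, 9, 9].
  S_2 = Σ v_i α_i^2 r_i = 1·10·2 + 9·4·3 + 10·3·0 + 10·9·6 + 9·9·1 = 749 ≡ 8.
  S = (7, 2, 8) ≠ 0, so r is not a codeword (an error is present).
Step 3: locate the error. For a single error e at position i, S_ℓ = v_i·e·α_i^ℓ, so α_err = S_1/S_0.
  S_0^{−1} = 7^{−1} = 2 (mod 13), so α_err = 2·2 = 4 ≡ 4 = α_3. Error position i = 3.
  Consistency check: S_2/S_1 = 8·7 = 56 ≡ 4 = α_err ✓ (single-error assumption holds).
Step 4: error magnitude e = S_0/v_3 = S_0·∏_{j≠3}(α_3 − α_j) = 7·4 = 28 ≡ 2 (mod 13).
Step 5: correct position 3: c_3 = r_3 − e = 0 − 2 ≡ 11 (mod 13). Hence c = [2, 3, 11, 6, 1].
  Check: interpolating c through the α_i gives m(x) = 10 + 10·x (degree < 2) with m(α_i) = c_i for every i, so c is indeed a codeword.


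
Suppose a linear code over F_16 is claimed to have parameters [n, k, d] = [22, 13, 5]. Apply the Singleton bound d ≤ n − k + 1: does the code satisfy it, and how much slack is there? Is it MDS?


Singleton RHS = n − k + 1 = 10, slack = 5, bound satisfied, not MDS.

Singleton bound: d ≤ n − k + 1.
Here n = 22, k = 13, so n − k + 1 = 10.
Given d = 5, check d ≤ 10: YES.
Slack = (n − k + 1) − d = 5.
The code is NOT MDS (slack = 5 > 0).
Description: the claimed parameters are [22, 13, 5]_16; such a code would be non-MDS.


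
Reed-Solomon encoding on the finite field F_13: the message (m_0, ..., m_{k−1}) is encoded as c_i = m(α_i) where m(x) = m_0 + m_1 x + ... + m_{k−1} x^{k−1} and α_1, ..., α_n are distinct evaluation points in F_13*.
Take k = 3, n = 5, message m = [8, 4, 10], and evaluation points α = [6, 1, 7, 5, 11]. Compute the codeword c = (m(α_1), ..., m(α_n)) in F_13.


c = [2, 9, 6, 5, 1]

Message polynomial: m(x) = 8 + 4·x + 10·x^2 (mod 13).
For each evaluation point α_i, compute m(α_i) mod 13:
  α_1 = 6: Horner steps 10 → 12 → 2, so m(6) = 2.
  α_2 = 1: Horner steps 10 → 1 → 9, so m(1) = 9.
  α_3 = 7: Horner steps 10 → 9 → 6, so m(7) = 6.
  α_4 = 5: Horner steps 10 → 2 → 5, so m(5) = 5.
  α_5 = 11: Horner steps 10 → 10 → 1, so m(11) = 1.
Codeword c = [2, 9, 6, 5, 1] ∈ F_13^5.


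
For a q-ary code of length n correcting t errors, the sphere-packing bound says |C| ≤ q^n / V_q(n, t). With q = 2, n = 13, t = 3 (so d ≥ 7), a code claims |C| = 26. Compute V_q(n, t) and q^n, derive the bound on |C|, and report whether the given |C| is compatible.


V_q(n, t) = 378, q^n = 8192, Hamming bound = 21, |C| = 26 > bound (violated).

Step 1: Compute V_q(n, t) = Σ_{j=0}^3 C(n, j) (q−1)^j.
  j = 0: C(13,0)·(1)^0 = 1·1 = 1.
  j = 1: C(13,1)·(1)^1 = 13·1 = 13.
  j = 2: C(13,2)·(1)^2 = 78·1 = 78.
  j = 3: C(13,3)·(1)^3 = 286·1 = 286.
  V_q(n, t) = 1 + 13 + 78 + 286 = 378.
Step 2: q^n = 2^13 = 8192.
Step 3: Hamming bound ⌊q^n / V_q(n,t)⌋ = ⌊8192/378⌋ = 21.
Step 4: Compare |C| = 26 to 21: violated.
The claimed |C| lies above the Hamming bound, so no 2-ary code of length 13 with d ≥ 7 can have 26 codewords.


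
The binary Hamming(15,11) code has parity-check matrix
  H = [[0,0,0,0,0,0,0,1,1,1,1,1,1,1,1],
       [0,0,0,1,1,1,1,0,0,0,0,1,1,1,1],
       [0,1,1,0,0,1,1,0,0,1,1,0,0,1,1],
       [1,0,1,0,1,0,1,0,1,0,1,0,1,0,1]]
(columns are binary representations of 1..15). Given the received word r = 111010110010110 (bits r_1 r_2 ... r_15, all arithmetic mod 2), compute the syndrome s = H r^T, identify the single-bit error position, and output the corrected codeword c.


s = (0, 0, 1, 0)^T, error position = 2, corrected codeword c = 101010110010110

Compute s = H r^T mod 2 one row at a time:
  s_1 = 1 + 0 + 0 + 1 + 0 + 1 + 1 + 0 = 4 ≡ 0 (mod 2).
  s_2 = 0 + 1 + 0 + 1 + 0 + 1 + 1 + 0 = 4 ≡ 0 (mod 2).
  s_3 = 1 + 1 + 0 + 1 + 0 + 1 + 1 + 0 = 5 ≡ 1 (mod 2).
  s_4 = 1 + 1 + 1 + 1 + 0 + 1 + 1 + 0 = 6 ≡ 0 (mod 2).
s = (0, 0, 1, 0)^T — this equals column 2 of H (binary 0010), so error is at position 2.
Correct: flip bit 2 of r = 111010110010110 to get c = 101010110010110.


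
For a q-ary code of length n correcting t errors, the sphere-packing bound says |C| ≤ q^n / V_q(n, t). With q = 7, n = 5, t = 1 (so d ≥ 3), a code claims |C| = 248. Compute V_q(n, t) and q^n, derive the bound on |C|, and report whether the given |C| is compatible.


V_q(n, t) = 31, q^n = 16807, Hamming bound = 542, |C| = 248 ≤ bound (satisfied).

Step 1: Compute V_q(n, t) = Σ_{j=0}^1 C(n, j) (q−1)^j.
  j = 0: C(5,0)·(6)^0 = 1·1 = 1.
  j = 1: C(5,1)·(6)^1 = 5·6 = 30.
  V_q(n, t) = 1 + 30 = 31.
Step 2: q^n = 7^5 = 16807.
Step 3: Hamming bound ⌊q^n / V_q(n,t)⌋ = ⌊16807/31⌋ = 542.
Step 4: Compare |C| = 248 to 542: satisfied.
The claimed |C| lies below the Hamming bound.


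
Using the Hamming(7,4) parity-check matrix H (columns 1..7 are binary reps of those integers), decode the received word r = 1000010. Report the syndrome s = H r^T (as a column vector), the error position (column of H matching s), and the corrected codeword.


s = (1, 1, 1)^T, error position = 7, corrected codeword c = 1000011

Compute s = H r^T mod 2 one row at a time:
  s_1 = 0 + 0 + 1 + 0 = 1 ≡ 1 (mod 2).
  s_2 = 0 + 0 + 1 + 0 = 1 ≡ 1 (mod 2).
  s_3 = 1 + 0 + 0 + 0 = 1 ≡ 1 (mod 2).
s = (1, 1, 1)^T — this equals column 7 of H (binary 111), so error is at position 7.
Correct: flip bit 7 of r = 1000010 to get c = 1000011.


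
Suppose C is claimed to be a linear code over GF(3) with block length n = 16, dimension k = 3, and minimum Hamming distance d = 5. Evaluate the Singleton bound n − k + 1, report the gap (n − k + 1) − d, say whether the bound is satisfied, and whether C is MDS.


Singleton RHS = n − k + 1 = 14, slack = 9, bound satisfied, not MDS.

Singleton bound: d ≤ n − k + 1.
Here n = 16, k = 3, so n − k + 1 = 14.
Given d = 5, check d ≤ 14: YES.
Slack = (n − k + 1) − d = 9.
The code is NOT MDS (slack = 9 > 0).
Description: the claimed parameters are [16, 3, 5]_3; such a code would be non-MDS.


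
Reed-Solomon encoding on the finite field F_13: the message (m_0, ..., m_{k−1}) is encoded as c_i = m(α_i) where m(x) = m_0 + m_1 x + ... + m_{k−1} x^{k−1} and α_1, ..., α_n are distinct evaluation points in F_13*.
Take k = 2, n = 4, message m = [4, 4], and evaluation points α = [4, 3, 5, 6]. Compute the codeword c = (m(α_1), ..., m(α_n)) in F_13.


c = [7, 3, 11, 2]

Message polynomial: m(x) = 4 + 4·x (mod 13).
For each evaluation point α_i, compute m(α_i) mod 13:
  α_1 = 4: Horner steps 4 → 7, so m(4) = 7.
  α_2 = 3: Horner steps 4 → 3, so m(3) = 3.
  α_3 = 5: Horner steps 4 → 11, so m(5) = 11.
  α_4 = 6: Horner steps 4 → 2, so m(6) = 2.
Codeword c = [7, 3, 11, 2] ∈ F_13^4.


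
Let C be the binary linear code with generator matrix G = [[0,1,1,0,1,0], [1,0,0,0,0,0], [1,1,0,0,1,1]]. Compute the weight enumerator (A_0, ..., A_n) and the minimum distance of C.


Weight distribution: A_0 = 1, A_1 = 1, A_2 = 1, A_3 = 3, A_4 = 2. Minimum distance d = 1.

Enumerate all 2^3 = 8 messages m ∈ F_2^3.
For each, compute codeword c = mG in F_2^6, then tally its weight.
  m = 000 → c = 000000, weight = 0.
  m = 100 → c = 011010, weight = 3.
  m = 010 → c = 100000, weight = 1.
  m = 110 → c = 111010, weight = 4.
  m = 001 → c = 110011, weight = 4.
  m = 101 → c = 101001, weight = 3.
  m = 011 → c = 010011, weight = 3.
  m = 111 → c = 001001, weight = 2.
Tally weights:
  weight 0: 1 codewords.
  weight 1: 1 codewords.
  weight 2: 1 codewords.
  weight 3: 3 codewords.
  weight 4: 2 codewords.
Minimum distance d = smallest w > 0 with A_w > 0 = 1.
Sanity: Σ A_w = 8 = 2^3 = 8 ✓.


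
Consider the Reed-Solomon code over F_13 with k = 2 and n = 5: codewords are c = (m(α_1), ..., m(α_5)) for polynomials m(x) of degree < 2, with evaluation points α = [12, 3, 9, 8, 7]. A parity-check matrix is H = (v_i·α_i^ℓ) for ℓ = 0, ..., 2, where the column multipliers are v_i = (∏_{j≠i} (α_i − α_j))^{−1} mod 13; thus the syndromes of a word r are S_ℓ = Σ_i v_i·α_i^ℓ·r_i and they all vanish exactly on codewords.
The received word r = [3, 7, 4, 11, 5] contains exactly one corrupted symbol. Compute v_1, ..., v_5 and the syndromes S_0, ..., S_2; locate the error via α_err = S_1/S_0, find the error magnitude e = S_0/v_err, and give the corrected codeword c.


S = (1, 12, 1), error at position 1, error magnitude e = 7, c = [9, 7, 4, 11, 5].

Step 1: column multipliers v_i = (∏_{j≠i}(α_i − α_j))^{−1} mod 13.
  i = 1 (α = 12): (12−3)(12−9)(12−8)(12−7) = 9·3·4·5 = 540 ≡ 7, so v_1 = 7^{−1} = 2 (mod 13).
  i = 2 (α = 3): (3−12)(3−9)(3−8)(3−7) = (−9)·(−6)·(−5)·(−4) = 1080 ≡ 1, so v_2 = 1^{−1} = 1 (mod 13).
  i = 3 (α = 9): (9−12)(9−3)(9−8)(9−7) = (−3)·6·1·2 = −36 ≡ 3, so v_3 = 3^{−1} = 9 (mod 13).
  i = 4 (α = 8): (8−12)(8−3)(8−9)(8−7) = (−4)·5·(−1)·1 = 20 ≡ 7, so v_4 = 7^{−1} = 2 (mod 13).
  i = 5 (α = 7): (7−12)(7−3)(7−9)(7−8) = (−5)·4·(−2)·(−1) = −40 ≡ 12, so v_5 = 12^{−1} = 12 (mod 13).
  v = [2, 1, 9, 2, 12].
Step 2: syndromes of r = [3, 7, 4, 11, 5] (all sums mod 13).
  S_0 = Σ v_i r_i = 2·3 + 1·7 + 9·4 + 2·11 + 12·5 = 131 ≡ 1.
  S_1 = Σ v_i α_i r_i = 2·12·3 + 1·3·7 + 9·9·4 + 2·8·11 + 12·7·5 = 1013 ≡ 12.
  α_i^2 mod 13 = [1, 9, 3, 12, 10].
  S_2 = Σ v_i α_i^2 r_i = 2·1·3 + 1·9·7 + 9·3·4 + 2·12·11 + 12·10·5 = 1041 ≡ 1.
  S = (1, 12, 1) ≠ 0, so r is not a codeword (an error is present).
Step 3: locate the error. For a single error e at position i, S_ℓ = v_i·e·α_i^ℓ, so α_err = S_1/S_0.
  S_0^{−1} = 1^{−1} = 1 (mod 13), so α_err = 12·1 = 12 ≡ 12 = α_1. Error position i = 1.
  Consistency check: S_2/S_1 = 1·12 = 12 ≡ 12 = α_err ✓ (single-error assumption holds).
Step 4: error magnitude e = S_0/v_1 = S_0·∏_{j≠1}(α_1 − α_j) = 1·7 = 7 ≡ 7 (mod 13).
Step 5: correct position 1: c_1 = r_1 − e = 3 − 7 ≡ 9 (mod 13). Hence c = [9, 7, 4, 11, 5].
  Check: interpolating c through the α_i gives m(x) = 2 + 6·x (degree < 2) with m(α_i) = c_i for every i, so c is indeed a codeword.


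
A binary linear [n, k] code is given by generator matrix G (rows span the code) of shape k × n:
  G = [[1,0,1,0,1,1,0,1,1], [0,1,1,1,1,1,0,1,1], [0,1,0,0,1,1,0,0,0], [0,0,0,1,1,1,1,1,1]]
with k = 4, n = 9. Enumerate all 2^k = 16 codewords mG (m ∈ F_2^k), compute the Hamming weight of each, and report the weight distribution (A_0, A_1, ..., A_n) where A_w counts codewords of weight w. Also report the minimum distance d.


Weight distribution: A_0 = 1, A_3 = 3, A_4 = 5, A_5 = 2, A_6 = 2, A_7 = 3. Minimum distance d = 3.

Enumerate all 2^4 = 16 messages m ∈ F_2^4.
For each, compute codeword c = mG in F_2^9, then tally its weight.
  m = 0000 → c = 000000000, weight = 0.
  m = 1000 → c = 101011011, weight = 6.
  m = 0100 → c = 011111011, weight = 7.
  m = 1100 → c = 110100000, weight = 3.
  m = 0010 → c = 010011000, weight = 3.
  m = 1010 → c = 111000011, weight = 5.
  m = 0110 → c = 001100011, weight = 4.
  m = 1110 → c = 100111000, weight = 4.
  m = 0001 → c = 000111111, weight = 6.
  m = 1001 → c = 101100100, weight = 4.
  m = 0101 → c = 011000100, weight = 3.
  m = 1101 → c = 110011111, weight = 7.
  m = 0011 → c = 010100111, weight = 5.
  m = 1011 → c = 111111100, weight = 7.
  m = 0111 → c = 001011100, weight = 4.
  m = 1111 → c = 100000111, weight = 4.
Tally weights:
  weight 0: 1 codewords.
  weight 3: 3 codewords.
  weight 4: 5 codewords.
  weight 5: 2 codewords.
  weight 6: 2 codewords.
  weight 7: 3 codewords.
Minimum distance d = smallest w > 0 with A_w > 0 = 3.
Sanity: Σ A_w = 16 = 2^4 = 16 ✓.


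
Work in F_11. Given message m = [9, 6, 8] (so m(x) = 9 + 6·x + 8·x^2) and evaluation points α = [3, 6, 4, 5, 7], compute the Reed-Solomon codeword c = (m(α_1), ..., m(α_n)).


c = [0, 3, 7, 8, 3]

Message polynomial: m(x) = 9 + 6·x + 8·x^2 (mod 11).
For each evaluation point α_i, compute m(α_i) mod 11:
  α_1 = 3: Horner steps 8 → 8 → 0, so m(3) = 0.
  α_2 = 6: Horner steps 8 → 10 → 3, so m(6) = 3.
  α_3 = 4: Horner steps 8 → 5 → 7, so m(4) = 7.
  α_4 = 5: Horner steps 8 → 2 → 8, so m(5) = 8.
  α_5 = 7: Horner steps 8 → 7 → 3, so m(7) = 3.
Codeword c = [0, 3, 7, 8, 3] ∈ F_11^5.


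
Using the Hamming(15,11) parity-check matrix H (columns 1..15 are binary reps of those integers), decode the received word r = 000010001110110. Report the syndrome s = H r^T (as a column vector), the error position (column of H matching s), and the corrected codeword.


s = (1, 1, 1, 0)^T, error position = 14, corrected codeword c = 000010001110100

Compute s = H r^T mod 2 one row at a time:
  s_1 = 0 + 1 + 1 + 1 + 0 + 1 + 1 + 0 = 5 ≡ 1 (mod 2).
  s_2 = 0 + 1 + 0 + 0 + 0 + 1 + 1 + 0 = 3 ≡ 1 (mod 2).
  s_3 = 0 + 0 + 0 + 0 + 1 + 1 + 1 + 0 = 3 ≡ 1 (mod 2).
  s_4 = 0 + 0 + 1 + 0 + 1 + 1 + 1 + 0 = 4 ≡ 0 (mod 2).
s = (1, 1, 1, 0)^T — this equals column 14 of H (binary 1110), so error is at position 14.
Correct: flip bit 14 of r = 000010001110110 to get c = 000010001110100.
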